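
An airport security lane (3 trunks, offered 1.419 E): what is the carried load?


B(3,1.419) = 0.122042 (Erlang-B)
Carried load = a(1 − B) = 1.419·(1 − 0.122042) = 1.419·0.877958 = 1.2458 E

Final: 1.2458 Erlangs


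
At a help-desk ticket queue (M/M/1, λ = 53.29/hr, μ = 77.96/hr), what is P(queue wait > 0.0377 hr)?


ρ = 53.29/77.96 = 0.6836
P(Wq > t) = ρ·e^{−(μ−λ)t} = 0.6836·e^{−0.9301}
= 0.6836·0.394530 = 0.269684

Final: 0.269684


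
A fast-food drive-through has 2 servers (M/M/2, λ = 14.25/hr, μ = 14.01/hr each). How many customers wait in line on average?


a = λ/μ = 1.0171; ρ = a/2 = 0.5086
P₀ = 0.325763
Lq = P₀·a^c·ρ / (c!·(1−ρ)²) = 0.325763·1.03455·0.5086/(2·0.24151)
= 0.35485

Final: 0.35485


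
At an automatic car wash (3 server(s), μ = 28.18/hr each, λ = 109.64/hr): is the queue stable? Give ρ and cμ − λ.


Total capacity cμ = 3·28.18 = 84.54/hr
ρ = λ/(cμ) = 109.64/84.54 = 1.2969
Stable ⇔ ρ < 1: NO
Spare capacity = cμ − λ = 84.54 − 109.64 = -25.10/hr

Final: ρ = 1.2969; unstable; margin = -25.10/hr


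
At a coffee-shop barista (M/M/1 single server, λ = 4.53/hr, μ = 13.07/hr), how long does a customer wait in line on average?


ρ = 4.53/13.07 = 0.3466
Wq = ρ/(μ−λ) = 0.3466/(13.07 − 4.53) = 0.3466/8.54 = 0.04058 hr

Final: 0.04058 hr


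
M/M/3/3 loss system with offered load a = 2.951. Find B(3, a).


B(c,a) = (a^c/c!) / Σ_{k=0}^{c} a^k/k!
a^3/3! = 4.283082
Σ terms (k=0..3): 1.00000 + 2.95100 + 4.35420 + 4.28308 = 12.588282
B = 4.283082/12.588282 = 0.340244

Final: 0.340244


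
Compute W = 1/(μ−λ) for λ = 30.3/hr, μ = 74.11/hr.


W = 1/(μ−λ) = 1/(74.11 − 30.3) = 1/43.81 = 0.02283 hr

Final: 0.02283 hr


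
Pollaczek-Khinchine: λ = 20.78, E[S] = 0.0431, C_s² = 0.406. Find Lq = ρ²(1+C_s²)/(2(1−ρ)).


ρ = λ·E[S] = 20.78·0.0431 = 0.8956
Lq = ρ²(1+C_s²)/(2(1−ρ)) = 0.8021·(1+0.406)/(2·0.1044)
= 0.8021·1.4060/0.2088 = 5.40226

Final: 5.40226


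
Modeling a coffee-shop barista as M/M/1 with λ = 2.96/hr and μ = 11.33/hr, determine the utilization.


ρ = λ/μ = 2.96/11.33 = 0.2613

Final: 0.2613


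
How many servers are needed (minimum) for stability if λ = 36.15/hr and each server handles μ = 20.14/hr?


Stability requires cμ > λ ⇔ c > λ/μ.
λ/μ = 36.15/20.14 = 1.7949
Minimum integer c = ⌊1.7949⌋ + 1 = 2
Check: 2·20.14 = 40.28 > 36.15, while 1·20.14 = 20.14 ≤ 36.15

Final: 2 servers


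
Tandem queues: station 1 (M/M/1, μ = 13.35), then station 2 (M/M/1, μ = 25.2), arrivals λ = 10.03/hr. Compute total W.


Each node sees arrival rate λ = 10.03/hr (tandem ⇒ throughput preserved).
W₁ = 1/(μ₁−λ) = 1/(13.35−10.03) = 0.30120 hr
W₂ = 1/(μ₂−λ) = 1/(25.2−10.03) = 0.06592 hr
W_total = W₁ + W₂ = 0.30120 + 0.06592 = 0.36712 hr

Final: 0.36712 hr


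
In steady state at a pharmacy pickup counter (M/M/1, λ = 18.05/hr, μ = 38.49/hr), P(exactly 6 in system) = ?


ρ = 18.05/38.49 = 0.4690
P_n = (1−ρ)·ρ^n = (1 − 0.4690)·0.4690^6 = 0.5310·0.010636 = 0.005648

Final: 0.005648


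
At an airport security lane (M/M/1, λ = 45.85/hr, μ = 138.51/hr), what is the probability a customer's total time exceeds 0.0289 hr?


W ~ Exponential(μ−λ) for M/M/1.
μ − λ = 138.51 − 45.85 = 92.6600
P(W > t) = e^{−(μ−λ)t} = e^{−2.6779} = 0.068709

Final: 0.068709


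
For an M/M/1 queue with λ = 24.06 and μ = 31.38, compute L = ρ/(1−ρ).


ρ = λ/μ = 24.06/31.38 = 0.7667
L = ρ/(1−ρ) = 0.7667/(1 − 0.7667) = 0.7667/0.2333 = 3.2869

Final: 3.2869


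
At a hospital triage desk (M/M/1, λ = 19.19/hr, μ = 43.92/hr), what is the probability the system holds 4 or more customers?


ρ = 19.19/43.92 = 0.4369
P(N ≥ n) = ρ^n = 0.4369^4 = 0.036446

Final: 0.036446


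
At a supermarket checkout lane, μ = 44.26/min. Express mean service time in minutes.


Mean service time = 1/μ = 1/44.26 minute = 0.02259 minute
In minutes: 0.02259 × 1 = 0.02259 min

Final: 0.02259 min


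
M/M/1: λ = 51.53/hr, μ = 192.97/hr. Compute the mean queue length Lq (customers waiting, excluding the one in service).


ρ = 51.53/192.97 = 0.2670
Lq = ρ²/(1−ρ) = 0.07131/0.7330 = 0.09729

Final: 0.09729


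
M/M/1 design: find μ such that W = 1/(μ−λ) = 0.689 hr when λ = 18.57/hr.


W = 1/(μ−λ) ⇒ μ − λ = 1/W = 1/0.689 = 1.4514
μ = λ + 1/W = 18.57 + 1.4514 = 20.0214 per hr

Final: 20.0214 /hr


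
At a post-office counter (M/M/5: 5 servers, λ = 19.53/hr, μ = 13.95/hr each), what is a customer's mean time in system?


a = 1.4000; ρ = 0.2800; P₀ = 0.246327
Lq = P₀·a^c·ρ/(c!(1−ρ)²) = 0.005963
Wq = Lq/λ = 0.005963/19.53 = 0.0003053 hr
W = Wq + 1/μ = 0.0003053 + 0.07168 = 0.07199 hr

Final: 0.07199 hr


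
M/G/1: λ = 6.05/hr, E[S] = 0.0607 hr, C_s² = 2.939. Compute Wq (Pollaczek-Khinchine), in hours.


ρ = λ·E[S] = 6.05·0.0607 = 0.3672
E[S²] = E[S]²(1+C_s²) = 0.0607²·(1+2.939) = 0.014513
Wq = λ·E[S²]/(2(1−ρ)) = 6.05·0.014513/(2·0.6328) = 0.06938 hr

Final: 0.06938 hr


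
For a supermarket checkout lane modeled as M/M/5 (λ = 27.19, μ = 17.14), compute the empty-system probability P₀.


a = λ/μ = 27.19/17.14 = 1.5863; ρ = a/c = 0.3173
Σ_{k=0}^{4} a^k/k! (terms k=0..4) = 1.00000 + 1.58635 + 1.25825 + 0.66534 + 0.26387 = 4.77380
Tail: a^5/(5!(1−ρ)) = 10.04597/(120·0.6827) = 0.12262
P₀ = 1/(4.77380 + 0.12262) = 1/4.89642 = 0.204231

Final: 0.204231


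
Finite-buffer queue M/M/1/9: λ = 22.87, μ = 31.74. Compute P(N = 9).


ρ = λ/μ = 22.87/31.74 = 0.7205
P_K = (1−ρ)ρ^K/(1−ρ^(K+1)) = (0.2795·0.052352)/(1 − 0.037722)
= 0.014630/0.962278 = 0.015204

Final: 0.015204


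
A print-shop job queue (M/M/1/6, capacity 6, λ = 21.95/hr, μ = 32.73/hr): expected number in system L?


ρ = 21.95/32.73 = 0.6706
L = ρ[1 − (K+1)ρ^K + Kρ^(K+1)] / [(1−ρ)(1−ρ^(K+1))]
Numerator: 0.6706·(1 − 7·0.090977 + 6·0.061013) = 0.489055
Denominator: (0.3294)·(0.938987) = 0.309266
L = 0.489055/0.309266 = 1.5813

Final: 1.5813


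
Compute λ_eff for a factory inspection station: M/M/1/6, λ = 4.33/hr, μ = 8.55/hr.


ρ = 0.5064; P_K = (1−ρ)ρ^6/(1−ρ^7) = 0.008399
λ_eff = λ(1 − P_K) = 4.33·(1 − 0.008399) = 4.33·0.991601 = 4.2936 /hr

Final: 4.2936 /hr


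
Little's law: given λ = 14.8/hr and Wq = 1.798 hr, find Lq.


Lq = λWq = 14.8·1.798 = 26.6104

Final: 26.6104


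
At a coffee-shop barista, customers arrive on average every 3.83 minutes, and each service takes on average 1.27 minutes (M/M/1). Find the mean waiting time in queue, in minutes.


λ = 60/3.83 = 15.6658 /hr
μ = 60/1.27 = 47.2441 /hr
ρ = λ/μ = 15.6658/47.2441 = 0.3316
Wq = ρ/(μ−λ) = 0.3316/(47.2441−15.6658) = 0.01050 hr
In minutes: 0.01050·60 = 0.6300 min

Final: 0.6300 min


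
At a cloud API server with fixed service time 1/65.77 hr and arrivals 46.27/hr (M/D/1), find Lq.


ρ = 46.27/65.77 = 0.7035
M/D/1: Lq = ρ²/(2(1−ρ)) = 0.4949/(2·0.2965) = 0.83465

Final: 0.83465


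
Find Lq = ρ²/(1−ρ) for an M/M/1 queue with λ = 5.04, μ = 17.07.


ρ = 5.04/17.07 = 0.2953
Lq = ρ²/(1−ρ) = 0.08718/0.7047 = 0.1237

Final: 0.1237


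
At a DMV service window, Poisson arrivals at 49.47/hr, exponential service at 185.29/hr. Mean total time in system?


W = 1/(μ−λ) = 1/(185.29 − 49.47) = 1/135.82 = 0.007363 hr

Final: 0.007363 hr


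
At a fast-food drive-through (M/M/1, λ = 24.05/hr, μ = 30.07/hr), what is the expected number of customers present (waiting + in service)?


ρ = λ/μ = 24.05/30.07 = 0.7998
L = ρ/(1−ρ) = 0.7998/(1 − 0.7998) = 0.7998/0.2002 = 3.9950

Final: 3.9950


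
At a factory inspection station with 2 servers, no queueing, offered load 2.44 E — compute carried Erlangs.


B(2,2.44) = 0.463907 (Erlang-B)
Carried load = a(1 − B) = 2.44·(1 − 0.463907) = 2.44·0.536093 = 1.3081 E

Final: 1.3081 Erlangs


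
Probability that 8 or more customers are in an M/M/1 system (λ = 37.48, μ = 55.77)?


ρ = 37.48/55.77 = 0.6720
P(N ≥ n) = ρ^n = 0.6720^8 = 0.041609

Final: 0.041609


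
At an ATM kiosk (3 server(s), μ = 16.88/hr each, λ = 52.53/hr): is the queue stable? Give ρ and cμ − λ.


Total capacity cμ = 3·16.88 = 50.64/hr
ρ = λ/(cμ) = 52.53/50.64 = 1.0373
Stable ⇔ ρ < 1: NO
Spare capacity = cμ − λ = 50.64 − 52.53 = -1.89/hr

Final: ρ = 1.0373; unstable; margin = -1.89/hr


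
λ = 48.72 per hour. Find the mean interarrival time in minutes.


Mean interarrival time = 1/λ = 1/48.72 hour = 0.02053 hour
In minutes: 0.02053 × 60 = 1.2315 min

Final: 1.2315 min


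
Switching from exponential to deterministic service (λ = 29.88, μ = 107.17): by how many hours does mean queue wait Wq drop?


ρ = 29.88/107.17 = 0.2788
Wq(M/M/1) = ρ/(μ−λ) = 0.2788/77.29 = 0.003607 hr
Wq(M/D/1) = ρ/(2(μ−λ)) = 0.001804 hr
Savings = 0.003607 − 0.001804 = 0.001804 hr

Final: 0.001804 hr


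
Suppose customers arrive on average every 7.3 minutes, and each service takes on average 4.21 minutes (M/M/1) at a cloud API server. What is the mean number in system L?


λ = 60/7.3 = 8.2192 /hr
μ = 60/4.21 = 14.2518 /hr
ρ = λ/μ = 8.2192/14.2518 = 0.5767
L = ρ/(1−ρ) = 0.5767/0.4233 = 1.3625

Final: 1.3625


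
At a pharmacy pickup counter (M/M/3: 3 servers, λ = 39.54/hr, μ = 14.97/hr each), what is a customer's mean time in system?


a = 2.6413; ρ = 0.8804; P₀ = 0.030475
Lq = P₀·a^c·ρ/(c!(1−ρ)²) = 5.76332
Wq = Lq/λ = 5.76332/39.54 = 0.14576 hr
W = Wq + 1/μ = 0.14576 + 0.06680 = 0.21256 hr

Final: 0.21256 hr


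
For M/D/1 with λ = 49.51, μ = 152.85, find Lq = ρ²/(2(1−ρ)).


ρ = 49.51/152.85 = 0.3239
M/D/1: Lq = ρ²/(2(1−ρ)) = 0.1049/(2·0.6761) = 0.07759

Final: 0.07759


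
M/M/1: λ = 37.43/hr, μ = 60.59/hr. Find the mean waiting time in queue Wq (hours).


ρ = 37.43/60.59 = 0.6178
Wq = ρ/(μ−λ) = 0.6178/(60.59 − 37.43) = 0.6178/23.16 = 0.02667 hr

Final: 0.02667 hr


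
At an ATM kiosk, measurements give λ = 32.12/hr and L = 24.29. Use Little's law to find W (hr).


W = L/λ = 24.29/32.12 = 0.7562 hr

Final: 0.7562 hr


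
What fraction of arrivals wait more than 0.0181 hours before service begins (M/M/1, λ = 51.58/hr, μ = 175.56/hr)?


ρ = 51.58/175.56 = 0.2938
P(Wq > t) = ρ·e^{−(μ−λ)t} = 0.2938·e^{−2.2440}
= 0.2938·0.106029 = 0.031152

Final: 0.031152


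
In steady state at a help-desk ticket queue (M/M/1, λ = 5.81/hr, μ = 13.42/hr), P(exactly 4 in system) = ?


ρ = 5.81/13.42 = 0.4329
P_n = (1−ρ)·ρ^n = (1 − 0.4329)·0.4329^4 = 0.5671·0.035131 = 0.019922

Final: 0.019922


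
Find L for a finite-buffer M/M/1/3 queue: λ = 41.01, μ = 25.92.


ρ = 41.01/25.92 = 1.5822
L = ρ[1 − (K+1)ρ^K + Kρ^(K+1)] / [(1−ρ)(1−ρ^(K+1))]
Numerator: 1.5822·(1 − 4·3.960630 + 3·6.266414) = 6.260228
Denominator: (-0.5822)·(-5.266414) = 3.065979
L = 6.260228/3.065979 = 2.0418

Final: 2.0418


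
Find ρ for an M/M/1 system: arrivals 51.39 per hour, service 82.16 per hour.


ρ = λ/μ = 51.39/82.16 = 0.6255

Final: 0.6255


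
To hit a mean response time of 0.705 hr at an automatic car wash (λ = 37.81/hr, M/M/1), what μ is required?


W = 1/(μ−λ) ⇒ μ − λ = 1/W = 1/0.705 = 1.4184
μ = λ + 1/W = 37.81 + 1.4184 = 39.2284 per hr

Final: 39.2284 /hr


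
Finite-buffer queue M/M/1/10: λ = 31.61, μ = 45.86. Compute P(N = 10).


ρ = λ/μ = 31.61/45.86 = 0.6893
P_K = (1−ρ)ρ^K/(1−ρ^(K+1)) = (0.3107·0.024205)/(1 − 0.016684)
= 0.007521/0.983316 = 0.007649

Final: 0.007649


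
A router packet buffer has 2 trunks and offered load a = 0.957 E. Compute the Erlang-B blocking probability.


B(c,a) = (a^c/c!) / Σ_{k=0}^{c} a^k/k!
a^2/2! = 0.457924
Σ terms (k=0..2): 1.00000 + 0.95700 + 0.45792 = 2.414924
B = 0.457924/2.414924 = 0.189623

Final: 0.189623


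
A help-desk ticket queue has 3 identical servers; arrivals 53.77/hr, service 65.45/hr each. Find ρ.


ρ = λ/(cμ) = 53.77/(3·65.45) = 53.77/196.35 = 0.2738

Final: 0.2738


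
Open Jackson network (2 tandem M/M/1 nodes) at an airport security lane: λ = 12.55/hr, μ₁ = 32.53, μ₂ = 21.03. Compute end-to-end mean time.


Each node sees arrival rate λ = 12.55/hr (tandem ⇒ throughput preserved).
W₁ = 1/(μ₁−λ) = 1/(32.53−12.55) = 0.05005 hr
W₂ = 1/(μ₂−λ) = 1/(21.03−12.55) = 0.11792 hr
W_total = W₁ + W₂ = 0.05005 + 0.11792 = 0.16797 hr

Final: 0.16797 hr


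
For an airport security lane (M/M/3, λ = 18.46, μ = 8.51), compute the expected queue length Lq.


a = λ/μ = 2.1692; ρ = a/3 = 0.7231
P₀ = 0.085726
Lq = P₀·a^c·ρ / (c!·(1−ρ)²) = 0.085726·10.20719·0.7231/(6·0.07669)
= 1.37503

Final: 1.37503


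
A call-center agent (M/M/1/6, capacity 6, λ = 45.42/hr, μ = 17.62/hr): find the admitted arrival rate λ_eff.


ρ = 2.5778; P_K = (1−ρ)ρ^6/(1−ρ^7) = 0.612876
λ_eff = λ(1 − P_K) = 45.42·(1 − 0.612876) = 45.42·0.387124 = 17.5832 /hr

Final: 17.5832 /hr


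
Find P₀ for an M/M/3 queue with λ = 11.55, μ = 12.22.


a = λ/μ = 11.55/12.22 = 0.9452; ρ = a/c = 0.3151
Σ_{k=0}^{2} a^k/k! (terms k=0..2) = 1.00000 + 0.94517 + 0.44667 = 2.39185
Tail: a^3/(3!(1−ρ)) = 0.84437/(6·0.6849) = 0.20546
P₀ = 1/(2.39185 + 0.20546) = 1/2.59731 = 0.385014

Final: 0.385014


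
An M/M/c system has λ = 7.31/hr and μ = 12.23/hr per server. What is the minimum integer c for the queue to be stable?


Stability requires cμ > λ ⇔ c > λ/μ.
λ/μ = 7.31/12.23 = 0.5977
Minimum integer c = ⌊0.5977⌋ + 1 = 1
Check: 1·12.23 = 12.23 > 7.31, while 0·12.23 = 0.00 ≤ 7.31

Final: 1 servers


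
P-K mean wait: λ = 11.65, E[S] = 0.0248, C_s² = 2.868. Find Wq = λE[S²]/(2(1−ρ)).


ρ = λ·E[S] = 11.65·0.0248 = 0.2889
E[S²] = E[S]²(1+C_s²) = 0.0248²·(1+2.868) = 0.002379
Wq = λ·E[S²]/(2(1−ρ)) = 11.65·0.002379/(2·0.7111) = 0.01949 hr

Final: 0.01949 hr


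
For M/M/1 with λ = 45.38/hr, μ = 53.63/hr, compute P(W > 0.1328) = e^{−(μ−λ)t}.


W ~ Exponential(μ−λ) for M/M/1.
μ − λ = 53.63 − 45.38 = 8.2500
P(W > t) = e^{−(μ−λ)t} = e^{−1.0956} = 0.334339

Final: 0.334339


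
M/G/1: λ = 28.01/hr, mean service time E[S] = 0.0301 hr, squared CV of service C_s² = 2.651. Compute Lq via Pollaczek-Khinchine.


ρ = λ·E[S] = 28.01·0.0301 = 0.8431
Lq = ρ²(1+C_s²)/(2(1−ρ)) = 0.7108·(1+2.651)/(2·0.1569)
= 0.7108·3.6510/0.3138 = 8.27029

Final: 8.27029


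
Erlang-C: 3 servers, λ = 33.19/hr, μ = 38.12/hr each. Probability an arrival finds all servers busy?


a = λ/μ = 0.8707; ρ = a/3 = 0.2902
P₀ = 0.415854 (from M/M/c formula)
C(c,a) = [a^c/(c!(1−ρ))]·P₀ = [0.66003/(6·0.7098)]·0.415854
= 0.15499·0.415854 = 0.064451

Final: 0.064451


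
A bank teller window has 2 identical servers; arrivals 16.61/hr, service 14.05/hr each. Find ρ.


ρ = λ/(cμ) = 16.61/(2·14.05) = 16.61/28.10 = 0.5911

Final: 0.5911


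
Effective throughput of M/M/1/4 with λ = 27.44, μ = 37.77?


ρ = 0.7265; P_K = (1−ρ)ρ^4/(1−ρ^5) = 0.095524
λ_eff = λ(1 − P_K) = 27.44·(1 − 0.095524) = 27.44·0.904476 = 24.8188 /hr

Final: 24.8188 /hr


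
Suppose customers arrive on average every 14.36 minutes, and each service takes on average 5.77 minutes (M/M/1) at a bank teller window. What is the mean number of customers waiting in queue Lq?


λ = 60/14.36 = 4.1783 /hr
μ = 60/5.77 = 10.3986 /hr
ρ = λ/μ = 4.1783/10.3986 = 0.4018
Lq = ρ²/(1−ρ) = 0.1615/0.5982 = 0.2699

Final: 0.2699


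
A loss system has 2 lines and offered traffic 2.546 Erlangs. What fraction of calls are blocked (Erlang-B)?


B(c,a) = (a^c/c!) / Σ_{k=0}^{c} a^k/k!
a^2/2! = 3.241058
Σ terms (k=0..2): 1.00000 + 2.54600 + 3.24106 = 6.787058
B = 3.241058/6.787058 = 0.477535

Final: 0.477535


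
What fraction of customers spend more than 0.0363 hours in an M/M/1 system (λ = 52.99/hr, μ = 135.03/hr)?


W ~ Exponential(μ−λ) for M/M/1.
μ − λ = 135.03 − 52.99 = 82.0400
P(W > t) = e^{−(μ−λ)t} = e^{−2.9781} = 0.050892

Final: 0.050892


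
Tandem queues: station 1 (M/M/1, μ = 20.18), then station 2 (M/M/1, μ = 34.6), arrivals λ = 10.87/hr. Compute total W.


Each node sees arrival rate λ = 10.87/hr (tandem ⇒ throughput preserved).
W₁ = 1/(μ₁−λ) = 1/(20.18−10.87) = 0.10741 hr
W₂ = 1/(μ₂−λ) = 1/(34.6−10.87) = 0.04214 hr
W_total = W₁ + W₂ = 0.10741 + 0.04214 = 0.14955 hr

Final: 0.14955 hr


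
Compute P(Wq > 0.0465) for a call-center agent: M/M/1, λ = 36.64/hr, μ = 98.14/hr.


ρ = 36.64/98.14 = 0.3733
P(Wq > t) = ρ·e^{−(μ−λ)t} = 0.3733·e^{−2.8598}
= 0.3733·0.057283 = 0.021386

Final: 0.021386


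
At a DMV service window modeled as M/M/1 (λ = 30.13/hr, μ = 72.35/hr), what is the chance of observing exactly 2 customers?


ρ = 30.13/72.35 = 0.4164
P_n = (1−ρ)·ρ^n = (1 − 0.4164)·0.4164^2 = 0.5836·0.173429 = 0.101205

Final: 0.101205


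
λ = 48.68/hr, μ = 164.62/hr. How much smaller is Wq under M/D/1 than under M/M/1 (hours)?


ρ = 48.68/164.62 = 0.2957
Wq(M/M/1) = ρ/(μ−λ) = 0.2957/115.94 = 0.002551 hr
Wq(M/D/1) = ρ/(2(μ−λ)) = 0.001275 hr
Savings = 0.002551 − 0.001275 = 0.001275 hr

Final: 0.001275 hr


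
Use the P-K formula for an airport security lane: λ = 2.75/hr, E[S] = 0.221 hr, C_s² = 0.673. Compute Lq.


ρ = λ·E[S] = 2.75·0.221 = 0.6078
Lq = ρ²(1+C_s²)/(2(1−ρ)) = 0.3694·(1+0.673)/(2·0.3922)
= 0.3694·1.6730/0.7845 = 0.78769

Final: 0.78769


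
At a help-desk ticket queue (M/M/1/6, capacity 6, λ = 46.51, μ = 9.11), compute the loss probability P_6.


ρ = λ/μ = 46.51/9.11 = 5.1054
P_K = (1−ρ)ρ^K/(1−ρ^(K+1)) = (-4.1054·17707.929132)/(1 − 90405.684293)
= -72697.755161/-90404.684293 = 0.804137

Final: 0.804137


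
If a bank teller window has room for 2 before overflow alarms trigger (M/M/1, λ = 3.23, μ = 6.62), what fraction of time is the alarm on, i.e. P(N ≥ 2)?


ρ = 3.23/6.62 = 0.4879
P(N ≥ n) = ρ^n = 0.4879^2 = 0.238061

Final: 0.238061


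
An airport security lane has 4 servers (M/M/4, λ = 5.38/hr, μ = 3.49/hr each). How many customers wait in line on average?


a = λ/μ = 1.5415; ρ = a/4 = 0.3854
P₀ = 0.211725
Lq = P₀·a^c·ρ / (c!·(1−ρ)²) = 0.211725·5.64712·0.3854/(24·0.37775)
= 0.05083

Final: 0.05083


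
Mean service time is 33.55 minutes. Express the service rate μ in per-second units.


μ = 1/(service time) in consistent units.
1 second = 0.0166667 min, so μ = 0.0166667/33.55 = 0.0004968 per second

Final: 0.0004968 /sec


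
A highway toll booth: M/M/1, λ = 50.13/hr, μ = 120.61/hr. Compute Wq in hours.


ρ = 50.13/120.61 = 0.4156
Wq = ρ/(μ−λ) = 0.4156/(120.61 − 50.13) = 0.4156/70.48 = 0.005897 hr

Final: 0.005897 hr


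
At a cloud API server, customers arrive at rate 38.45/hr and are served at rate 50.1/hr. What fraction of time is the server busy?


ρ = λ/μ = 38.45/50.1 = 0.7675

Final: 0.7675


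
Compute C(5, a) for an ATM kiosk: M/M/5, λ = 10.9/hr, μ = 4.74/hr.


a = λ/μ = 2.2996; ρ = a/5 = 0.4599
P₀ = 0.098739 (from M/M/c formula)
C(c,a) = [a^c/(c!(1−ρ))]·P₀ = [64.30441/(120·0.5401)]·0.098739
= 0.99220·0.098739 = 0.097969

Final: 0.097969


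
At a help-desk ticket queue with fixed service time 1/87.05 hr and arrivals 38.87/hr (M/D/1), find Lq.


ρ = 38.87/87.05 = 0.4465
M/D/1: Lq = ρ²/(2(1−ρ)) = 0.1994/(2·0.5535) = 0.18012

Final: 0.18012


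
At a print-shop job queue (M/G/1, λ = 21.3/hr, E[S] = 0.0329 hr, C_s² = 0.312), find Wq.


ρ = λ·E[S] = 21.3·0.0329 = 0.7008
E[S²] = E[S]²(1+C_s²) = 0.0329²·(1+0.312) = 0.001420
Wq = λ·E[S²]/(2(1−ρ)) = 21.3·0.001420/(2·0.2992) = 0.05054 hr

Final: 0.05054 hr


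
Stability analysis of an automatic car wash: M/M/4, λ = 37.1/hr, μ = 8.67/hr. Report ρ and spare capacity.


Total capacity cμ = 4·8.67 = 34.68/hr
ρ = λ/(cμ) = 37.1/34.68 = 1.0698
Stable ⇔ ρ < 1: NO
Spare capacity = cμ − λ = 34.68 − 37.1 = -2.42/hr

Final: ρ = 1.0698; unstable; margin = -2.42/hr


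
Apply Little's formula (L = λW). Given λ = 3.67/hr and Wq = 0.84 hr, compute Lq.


Lq = λWq = 3.67·0.84 = 3.0828

Final: 3.0828


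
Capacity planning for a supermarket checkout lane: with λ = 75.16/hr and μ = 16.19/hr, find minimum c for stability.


Stability requires cμ > λ ⇔ c > λ/μ.
λ/μ = 75.16/16.19 = 4.6424
Minimum integer c = ⌊4.6424⌋ + 1 = 5
Check: 5·16.19 = 80.95 > 75.16, while 4·16.19 = 64.76 ≤ 75.16

Final: 5 servers


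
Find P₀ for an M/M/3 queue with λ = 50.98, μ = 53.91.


a = λ/μ = 50.98/53.91 = 0.9457; ρ = a/c = 0.3152
Σ_{k=0}^{2} a^k/k! (terms k=0..2) = 1.00000 + 0.94565 + 0.44713 = 2.39278
Tail: a^3/(3!(1−ρ)) = 0.84565/(6·0.6848) = 0.20582
P₀ = 1/(2.39278 + 0.20582) = 1/2.59860 = 0.384823

Final: 0.384823


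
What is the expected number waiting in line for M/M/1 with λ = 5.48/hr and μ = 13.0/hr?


ρ = 5.48/13.0 = 0.4215
Lq = ρ²/(1−ρ) = 0.1777/0.5785 = 0.3072

Final: 0.3072


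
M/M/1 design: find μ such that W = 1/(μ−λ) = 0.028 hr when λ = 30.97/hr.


W = 1/(μ−λ) ⇒ μ − λ = 1/W = 1/0.028 = 35.7143
μ = λ + 1/W = 30.97 + 35.7143 = 66.6843 per hr

Final: 66.6843 /hr


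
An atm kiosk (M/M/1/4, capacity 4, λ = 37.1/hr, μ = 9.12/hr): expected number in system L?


ρ = 37.1/9.12 = 4.0680
L = ρ[1 − (K+1)ρ^K + Kρ^(K+1)] / [(1−ρ)(1−ρ^(K+1))]
Numerator: 4.0680·(1 − 5·273.852232 + 4·1114.026076) = 12561.291732
Denominator: (-3.0680)·(-1113.026076) = 3414.744474
L = 12561.291732/3414.744474 = 3.6785

Final: 3.6785


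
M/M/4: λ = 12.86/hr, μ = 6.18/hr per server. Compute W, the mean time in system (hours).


a = 2.0809; ρ = 0.5202; P₀ = 0.119386
Lq = P₀·a^c·ρ/(c!(1−ρ)²) = 0.21080
Wq = Lq/λ = 0.21080/12.86 = 0.01639 hr
W = Wq + 1/μ = 0.01639 + 0.16181 = 0.17820 hr

Final: 0.17820 hr


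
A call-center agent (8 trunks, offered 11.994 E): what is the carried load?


B(8,11.994) = 0.422429 (Erlang-B)
Carried load = a(1 − B) = 11.994·(1 − 0.422429) = 11.994·0.577571 = 6.9274 E

Final: 6.9274 Erlangs


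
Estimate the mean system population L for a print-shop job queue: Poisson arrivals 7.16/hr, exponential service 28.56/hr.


ρ = λ/μ = 7.16/28.56 = 0.2507
L = ρ/(1−ρ) = 0.2507/(1 − 0.2507) = 0.2507/0.7493 = 0.3346

Final: 0.3346


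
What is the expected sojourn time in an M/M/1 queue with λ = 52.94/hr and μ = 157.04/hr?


W = 1/(μ−λ) = 1/(157.04 − 52.94) = 1/104.10 = 0.009606 hr

Final: 0.009606 hr


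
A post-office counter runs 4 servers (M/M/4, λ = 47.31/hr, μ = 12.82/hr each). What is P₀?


a = λ/μ = 47.31/12.82 = 3.6903; ρ = a/c = 0.9226
Σ_{k=0}^{3} a^k/k! (terms k=0..3) = 1.00000 + 3.69033 + 6.80926 + 8.37613 = 19.87572
Tail: a^4/(4!(1−ρ)) = 185.46403/(24·0.07742) = 99.81733
P₀ = 1/(19.87572 + 99.81733) = 1/119.69305 = 0.008355

Final: 0.008355


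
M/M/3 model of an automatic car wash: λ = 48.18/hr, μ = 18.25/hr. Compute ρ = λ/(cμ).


ρ = λ/(cμ) = 48.18/(3·18.25) = 48.18/54.75 = 0.8800

Final: 0.8800


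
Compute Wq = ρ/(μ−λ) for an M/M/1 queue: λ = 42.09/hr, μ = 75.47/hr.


ρ = 42.09/75.47 = 0.5577
Wq = ρ/(μ−λ) = 0.5577/(75.47 − 42.09) = 0.5577/33.38 = 0.01671 hr

Final: 0.01671 hr


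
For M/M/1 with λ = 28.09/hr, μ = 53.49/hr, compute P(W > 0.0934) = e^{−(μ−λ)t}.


W ~ Exponential(μ−λ) for M/M/1.
μ − λ = 53.49 − 28.09 = 25.4000
P(W > t) = e^{−(μ−λ)t} = e^{−2.3724} = 0.093260

Final: 0.093260


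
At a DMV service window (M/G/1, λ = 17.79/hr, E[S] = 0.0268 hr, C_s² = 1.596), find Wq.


ρ = λ·E[S] = 17.79·0.0268 = 0.4768
E[S²] = E[S]²(1+C_s²) = 0.0268²·(1+1.596) = 0.001865
Wq = λ·E[S²]/(2(1−ρ)) = 17.79·0.001865/(2·0.5232) = 0.03170 hr

Final: 0.03170 hr


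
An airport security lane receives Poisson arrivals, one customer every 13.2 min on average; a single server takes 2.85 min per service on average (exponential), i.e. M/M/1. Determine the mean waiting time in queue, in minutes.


λ = 60/13.2 = 4.5455 /hr
μ = 60/2.85 = 21.0526 /hr
ρ = λ/μ = 4.5455/21.0526 = 0.2159
Wq = ρ/(μ−λ) = 0.2159/(21.0526−4.5455) = 0.01308 hr
In minutes: 0.01308·60 = 0.7848 min

Final: 0.7848 min


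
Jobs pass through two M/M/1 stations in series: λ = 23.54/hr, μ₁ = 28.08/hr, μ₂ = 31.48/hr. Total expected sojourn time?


Each node sees arrival rate λ = 23.54/hr (tandem ⇒ throughput preserved).
W₁ = 1/(μ₁−λ) = 1/(28.08−23.54) = 0.22026 hr
W₂ = 1/(μ₂−λ) = 1/(31.48−23.54) = 0.12594 hr
W_total = W₁ + W₂ = 0.22026 + 0.12594 = 0.34621 hr

Final: 0.34621 hr


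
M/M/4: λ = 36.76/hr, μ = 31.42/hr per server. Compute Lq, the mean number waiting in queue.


a = λ/μ = 1.1700; ρ = a/4 = 0.2925
P₀ = 0.309444
Lq = P₀·a^c·ρ / (c!·(1−ρ)²) = 0.309444·1.87360·0.2925/(24·0.50057)
= 0.01412

Final: 0.01412


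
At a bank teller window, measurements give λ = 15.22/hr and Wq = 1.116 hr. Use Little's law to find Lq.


Lq = λWq = 15.22·1.116 = 16.9855

Final: 16.9855


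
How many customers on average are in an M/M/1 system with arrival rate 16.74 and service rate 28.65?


ρ = λ/μ = 16.74/28.65 = 0.5843
L = ρ/(1−ρ) = 0.5843/(1 − 0.5843) = 0.5843/0.4157 = 1.4055

Final: 1.4055


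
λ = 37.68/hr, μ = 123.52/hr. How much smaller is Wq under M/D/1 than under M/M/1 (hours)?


ρ = 37.68/123.52 = 0.3051
Wq(M/M/1) = ρ/(μ−λ) = 0.3051/85.84 = 0.003554 hr
Wq(M/D/1) = ρ/(2(μ−λ)) = 0.001777 hr
Savings = 0.003554 − 0.001777 = 0.001777 hr

Final: 0.001777 hr


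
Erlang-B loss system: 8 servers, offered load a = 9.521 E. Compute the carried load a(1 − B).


B(8,9.521) = 0.315358 (Erlang-B)
Carried load = a(1 − B) = 9.521·(1 − 0.315358) = 9.521·0.684642 = 6.5185 E

Final: 6.5185 Erlangs


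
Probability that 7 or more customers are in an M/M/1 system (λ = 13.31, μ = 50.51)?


ρ = 13.31/50.51 = 0.2635
P(N ≥ n) = ρ^n = 0.2635^7 = 0.00008823

Final: 0.00008823


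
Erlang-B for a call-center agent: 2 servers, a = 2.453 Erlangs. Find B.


B(c,a) = (a^c/c!) / Σ_{k=0}^{c} a^k/k!
a^2/2! = 3.008604
Σ terms (k=0..2): 1.00000 + 2.45300 + 3.00860 = 6.461604
B = 3.008604/6.461604 = 0.465613

Final: 0.465613


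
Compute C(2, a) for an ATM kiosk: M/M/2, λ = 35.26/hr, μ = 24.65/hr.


a = λ/μ = 1.4304; ρ = a/2 = 0.7152
P₀ = 0.166036 (from M/M/c formula)
C(c,a) = [a^c/(c!(1−ρ))]·P₀ = [2.04612/(2·0.2848)]·0.166036
= 3.59237·0.166036 = 0.596462

Final: 0.596462


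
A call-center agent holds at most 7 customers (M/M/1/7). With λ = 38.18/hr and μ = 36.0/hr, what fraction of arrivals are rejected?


ρ = λ/μ = 38.18/36.0 = 1.0606
P_K = (1−ρ)ρ^K/(1−ρ^(K+1)) = (-0.06056·1.509155)/(1 − 1.600543)
= -0.091388/-0.600543 = 0.152175

Final: 0.152175


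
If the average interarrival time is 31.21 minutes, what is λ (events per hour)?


λ = 1/(interarrival time) in consistent units.
1 hour = 60 min, so λ = 60/31.21 = 1.9225 per hour

Final: 1.9225 /hr


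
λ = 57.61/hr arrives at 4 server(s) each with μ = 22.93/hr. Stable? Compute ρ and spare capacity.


Total capacity cμ = 4·22.93 = 91.72/hr
ρ = λ/(cμ) = 57.61/91.72 = 0.6281
Stable ⇔ ρ < 1: YES
Spare capacity = cμ − λ = 91.72 − 57.61 = 34.11/hr

Final: ρ = 0.6281; stable; margin = 34.11/hr


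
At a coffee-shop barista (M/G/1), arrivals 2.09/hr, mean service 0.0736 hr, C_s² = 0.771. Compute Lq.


ρ = λ·E[S] = 2.09·0.0736 = 0.1538
Lq = ρ²(1+C_s²)/(2(1−ρ)) = 0.02366·(1+0.771)/(2·0.8462)
= 0.02366·1.7710/1.6924 = 0.02476

Final: 0.02476


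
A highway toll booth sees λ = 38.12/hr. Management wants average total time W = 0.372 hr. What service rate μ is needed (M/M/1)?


W = 1/(μ−λ) ⇒ μ − λ = 1/W = 1/0.372 = 2.6882
μ = λ + 1/W = 38.12 + 2.6882 = 40.8082 per hr

Final: 40.8082 /hr


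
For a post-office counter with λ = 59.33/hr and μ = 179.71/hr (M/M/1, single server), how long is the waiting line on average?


ρ = 59.33/179.71 = 0.3301
Lq = ρ²/(1−ρ) = 0.1090/0.6699 = 0.1627

Final: 0.1627


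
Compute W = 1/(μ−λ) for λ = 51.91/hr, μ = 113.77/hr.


W = 1/(μ−λ) = 1/(113.77 − 51.91) = 1/61.86 = 0.01617 hr

Final: 0.01617 hr


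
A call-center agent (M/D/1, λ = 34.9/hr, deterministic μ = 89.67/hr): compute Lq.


ρ = 34.9/89.67 = 0.3892
M/D/1: Lq = ρ²/(2(1−ρ)) = 0.1515/(2·0.6108) = 0.12400

Final: 0.12400


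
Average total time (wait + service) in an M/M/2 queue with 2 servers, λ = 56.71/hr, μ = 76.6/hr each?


a = 0.7403; ρ = 0.3702; P₀ = 0.459673
Lq = P₀·a^c·ρ/(c!(1−ρ)²) = 0.11755
Wq = Lq/λ = 0.11755/56.71 = 0.002073 hr
W = Wq + 1/μ = 0.002073 + 0.01305 = 0.01513 hr

Final: 0.01513 hr


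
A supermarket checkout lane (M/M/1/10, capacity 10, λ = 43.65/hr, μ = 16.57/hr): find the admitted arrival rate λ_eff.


ρ = 2.6343; P_K = (1−ρ)ρ^10/(1−ρ^11) = 0.620404
λ_eff = λ(1 − P_K) = 43.65·(1 − 0.620404) = 43.65·0.379596 = 16.5694 /hr

Final: 16.5694 /hr


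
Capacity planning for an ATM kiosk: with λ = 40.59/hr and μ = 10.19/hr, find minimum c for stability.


Stability requires cμ > λ ⇔ c > λ/μ.
λ/μ = 40.59/10.19 = 3.9833
Minimum integer c = ⌊3.9833⌋ + 1 = 4
Check: 4·10.19 = 40.76 > 40.59, while 3·10.19 = 30.57 ≤ 40.59

Final: 4 servers


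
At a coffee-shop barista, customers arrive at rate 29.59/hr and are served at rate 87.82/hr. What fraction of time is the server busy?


ρ = λ/μ = 29.59/87.82 = 0.3369

Final: 0.3369


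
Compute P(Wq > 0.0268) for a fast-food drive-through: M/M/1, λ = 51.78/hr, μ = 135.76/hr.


ρ = 51.78/135.76 = 0.3814
P(Wq > t) = ρ·e^{−(μ−λ)t} = 0.3814·e^{−2.2507}
= 0.3814·0.105329 = 0.040173

Final: 0.040173


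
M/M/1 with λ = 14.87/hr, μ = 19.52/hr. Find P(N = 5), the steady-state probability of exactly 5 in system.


ρ = 14.87/19.52 = 0.7618
P_n = (1−ρ)·ρ^n = (1 − 0.7618)·0.7618^5 = 0.2382·0.256540 = 0.061112

Final: 0.061112


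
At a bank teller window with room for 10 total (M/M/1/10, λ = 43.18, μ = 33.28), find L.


ρ = 43.18/33.28 = 1.2975
L = ρ[1 − (K+1)ρ^K + Kρ^(K+1)] / [(1−ρ)(1−ρ^(K+1))]
Numerator: 1.2975·(1 − 11·13.520514 + 10·17.542542) = 35.939779
Denominator: (-0.2975)·(-16.542542) = 4.921009
L = 35.939779/4.921009 = 7.3033

Final: 7.3033


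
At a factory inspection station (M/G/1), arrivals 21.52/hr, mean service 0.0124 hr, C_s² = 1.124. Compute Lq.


ρ = λ·E[S] = 21.52·0.0124 = 0.2668
Lq = ρ²(1+C_s²)/(2(1−ρ)) = 0.07121·(1+1.124)/(2·0.7332)
= 0.07121·2.1240/1.4663 = 0.10315

Final: 0.10315


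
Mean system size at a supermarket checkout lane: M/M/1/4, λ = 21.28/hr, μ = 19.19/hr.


ρ = 21.28/19.19 = 1.1089
L = ρ[1 − (K+1)ρ^K + Kρ^(K+1)] / [(1−ρ)(1−ρ^(K+1))]
Numerator: 1.1089·(1 − 5·1.512121 + 4·1.676808) = 0.162594
Denominator: (-0.1089)·(-0.676808) = 0.073712
L = 0.162594/0.073712 = 2.2058

Final: 2.2058


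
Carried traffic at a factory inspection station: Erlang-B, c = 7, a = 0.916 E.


B(7,0.916) = 0.00004296 (Erlang-B)
Carried load = a(1 − B) = 0.916·(1 − 0.00004296) = 0.916·0.999957 = 0.9160 E

Final: 0.9160 Erlangs


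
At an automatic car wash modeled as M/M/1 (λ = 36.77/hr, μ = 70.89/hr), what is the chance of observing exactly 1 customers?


ρ = 36.77/70.89 = 0.5187
P_n = (1−ρ)·ρ^n = (1 − 0.5187)·0.5187^1 = 0.4813·0.518691 = 0.249651

Final: 0.249651


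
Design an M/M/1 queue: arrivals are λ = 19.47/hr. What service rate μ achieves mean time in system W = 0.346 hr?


W = 1/(μ−λ) ⇒ μ − λ = 1/W = 1/0.346 = 2.8902
μ = λ + 1/W = 19.47 + 2.8902 = 22.3602 per hr

Final: 22.3602 /hr


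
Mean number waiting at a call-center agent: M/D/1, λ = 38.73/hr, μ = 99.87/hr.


ρ = 38.73/99.87 = 0.3878
M/D/1: Lq = ρ²/(2(1−ρ)) = 0.1504/(2·0.6122) = 0.12283

Final: 0.12283


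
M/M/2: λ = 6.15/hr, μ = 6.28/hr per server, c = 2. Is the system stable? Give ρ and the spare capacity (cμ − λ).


Total capacity cμ = 2·6.28 = 12.56/hr
ρ = λ/(cμ) = 6.15/12.56 = 0.4896
Stable ⇔ ρ < 1: YES
Spare capacity = cμ − λ = 12.56 − 6.15 = 6.41/hr

Final: ρ = 0.4896; stable; margin = 6.41/hr


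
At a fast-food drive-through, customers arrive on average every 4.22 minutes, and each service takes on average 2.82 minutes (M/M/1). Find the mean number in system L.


λ = 60/4.22 = 14.2180 /hr
μ = 60/2.82 = 21.2766 /hr
ρ = λ/μ = 14.2180/21.2766 = 0.6682
L = ρ/(1−ρ) = 0.6682/0.3318 = 2.0143

Final: 2.0143


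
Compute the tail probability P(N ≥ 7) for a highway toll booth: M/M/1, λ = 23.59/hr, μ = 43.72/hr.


ρ = 23.59/43.72 = 0.5396
P(N ≥ n) = ρ^n = 0.5396^7 = 0.013315

Final: 0.013315


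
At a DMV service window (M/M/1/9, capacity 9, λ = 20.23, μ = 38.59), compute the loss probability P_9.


ρ = λ/μ = 20.23/38.59 = 0.5242
P_K = (1−ρ)ρ^K/(1−ρ^(K+1)) = (0.4758·0.002990)/(1 − 0.001568)
= 0.001423/0.998432 = 0.001425

Final: 0.001425


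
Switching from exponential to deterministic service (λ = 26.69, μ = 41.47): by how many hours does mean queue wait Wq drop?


ρ = 26.69/41.47 = 0.6436
Wq(M/M/1) = ρ/(μ−λ) = 0.6436/14.78 = 0.04355 hr
Wq(M/D/1) = ρ/(2(μ−λ)) = 0.02177 hr
Savings = 0.04355 − 0.02177 = 0.02177 hr

Final: 0.02177 hr


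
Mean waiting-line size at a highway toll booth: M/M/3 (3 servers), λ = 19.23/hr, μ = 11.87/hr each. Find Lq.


a = λ/μ = 1.6201; ρ = a/3 = 0.5400
P₀ = 0.182717
Lq = P₀·a^c·ρ / (c!·(1−ρ)²) = 0.182717·4.25193·0.5400/(6·0.21158)
= 0.33047

Final: 0.33047


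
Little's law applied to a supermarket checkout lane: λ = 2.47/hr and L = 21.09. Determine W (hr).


W = L/λ = 21.09/2.47 = 8.5385 hr

Final: 8.5385 hr


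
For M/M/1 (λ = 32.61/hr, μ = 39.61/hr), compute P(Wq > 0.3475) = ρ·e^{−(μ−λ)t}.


ρ = 32.61/39.61 = 0.8233
P(Wq > t) = ρ·e^{−(μ−λ)t} = 0.8233·e^{−2.4325}
= 0.8233·0.087817 = 0.072298

Final: 0.072298


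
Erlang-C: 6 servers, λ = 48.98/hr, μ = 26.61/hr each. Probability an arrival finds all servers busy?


a = λ/μ = 1.8407; ρ = a/6 = 0.3068
P₀ = 0.158571 (from M/M/c formula)
C(c,a) = [a^c/(c!(1−ρ))]·P₀ = [38.89049/(720·0.6932)]·0.158571
= 0.07792·0.158571 = 0.012356

Final: 0.012356


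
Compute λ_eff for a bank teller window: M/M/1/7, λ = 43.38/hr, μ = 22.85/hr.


ρ = 1.8985; P_K = (1−ρ)ρ^7/(1−ρ^8) = 0.476081
λ_eff = λ(1 − P_K) = 43.38·(1 − 0.476081) = 43.38·0.523919 = 22.7276 /hr

Final: 22.7276 /hr


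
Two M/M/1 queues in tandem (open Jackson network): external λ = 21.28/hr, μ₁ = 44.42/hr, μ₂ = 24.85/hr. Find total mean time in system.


Each node sees arrival rate λ = 21.28/hr (tandem ⇒ throughput preserved).
W₁ = 1/(μ₁−λ) = 1/(44.42−21.28) = 0.04322 hr
W₂ = 1/(μ₂−λ) = 1/(24.85−21.28) = 0.28011 hr
W_total = W₁ + W₂ = 0.04322 + 0.28011 = 0.32333 hr

Final: 0.32333 hr


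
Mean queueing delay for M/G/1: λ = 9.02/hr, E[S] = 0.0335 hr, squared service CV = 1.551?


ρ = λ·E[S] = 9.02·0.0335 = 0.3022
E[S²] = E[S]²(1+C_s²) = 0.0335²·(1+1.551) = 0.002863
Wq = λ·E[S²]/(2(1−ρ)) = 9.02·0.002863/(2·0.6978) = 0.01850 hr

Final: 0.01850 hr


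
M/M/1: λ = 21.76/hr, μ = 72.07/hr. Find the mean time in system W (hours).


W = 1/(μ−λ) = 1/(72.07 − 21.76) = 1/50.31 = 0.01988 hr

Final: 0.01988 hr


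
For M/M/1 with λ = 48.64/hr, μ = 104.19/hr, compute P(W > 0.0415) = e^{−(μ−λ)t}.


W ~ Exponential(μ−λ) for M/M/1.
μ − λ = 104.19 − 48.64 = 55.5500
P(W > t) = e^{−(μ−λ)t} = e^{−2.3053} = 0.099726

Final: 0.099726


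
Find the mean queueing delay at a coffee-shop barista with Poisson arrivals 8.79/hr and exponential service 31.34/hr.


ρ = 8.79/31.34 = 0.2805
Wq = ρ/(μ−λ) = 0.2805/(31.34 − 8.79) = 0.2805/22.55 = 0.01244 hr

Final: 0.01244 hr


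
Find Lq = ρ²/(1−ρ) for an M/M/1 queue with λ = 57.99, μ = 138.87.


ρ = 57.99/138.87 = 0.4176
Lq = ρ²/(1−ρ) = 0.1744/0.5824 = 0.2994

Final: 0.2994


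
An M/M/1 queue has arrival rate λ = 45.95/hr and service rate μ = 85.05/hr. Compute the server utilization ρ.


ρ = λ/μ = 45.95/85.05 = 0.5403

Final: 0.5403


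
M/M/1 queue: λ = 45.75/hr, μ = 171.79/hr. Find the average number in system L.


ρ = λ/μ = 45.75/171.79 = 0.2663
L = ρ/(1−ρ) = 0.2663/(1 − 0.2663) = 0.2663/0.7337 = 0.3630

Final: 0.3630


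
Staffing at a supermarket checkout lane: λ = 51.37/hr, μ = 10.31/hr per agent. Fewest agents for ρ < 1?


Stability requires cμ > λ ⇔ c > λ/μ.
λ/μ = 51.37/10.31 = 4.9825
Minimum integer c = ⌊4.9825⌋ + 1 = 5
Check: 5·10.31 = 51.55 > 51.37, while 4·10.31 = 41.24 ≤ 51.37

Final: 5 servers


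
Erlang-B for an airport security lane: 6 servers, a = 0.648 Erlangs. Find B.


B(c,a) = (a^c/c!) / Σ_{k=0}^{c} a^k/k!
a^6/6! = 0.0001028
Σ terms (k=0..6): 1.00000 + 0.64800 + 0.20995 + 0.04535 + 0.007347 + 0.0009521 + 0.0001028 = 1.911703
B = 0.0001028/1.911703 = 0.00005379

Final: 0.00005379


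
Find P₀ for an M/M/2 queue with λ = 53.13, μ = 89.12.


a = λ/μ = 53.13/89.12 = 0.5962; ρ = a/c = 0.2981
Σ_{k=0}^{1} a^k/k! (terms k=0..1) = 1.00000 + 0.59616 = 1.59616
Tail: a^2/(2!(1−ρ)) = 0.35541/(2·0.7019) = 0.25317
P₀ = 1/(1.59616 + 0.25317) = 1/1.84933 = 0.540736

Final: 0.540736


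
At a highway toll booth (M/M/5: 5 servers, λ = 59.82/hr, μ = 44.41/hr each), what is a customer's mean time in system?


a = 1.3470; ρ = 0.2694; P₀ = 0.259790
Lq = P₀·a^c·ρ/(c!(1−ρ)²) = 0.004845
Wq = Lq/λ = 0.004845/59.82 = 0.00008099 hr
W = Wq + 1/μ = 0.00008099 + 0.02252 = 0.02260 hr

Final: 0.02260 hr


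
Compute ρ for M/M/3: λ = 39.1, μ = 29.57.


ρ = λ/(cμ) = 39.1/(3·29.57) = 39.1/88.71 = 0.4408

Final: 0.4408


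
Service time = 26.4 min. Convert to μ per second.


μ = 1/(service time) in consistent units.
1 second = 0.0166667 min, so μ = 0.0166667/26.4 = 0.0006313 per second

Final: 0.0006313 /sec


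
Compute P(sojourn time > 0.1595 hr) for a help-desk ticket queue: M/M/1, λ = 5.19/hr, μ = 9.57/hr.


W ~ Exponential(μ−λ) for M/M/1.
μ − λ = 9.57 − 5.19 = 4.3800
P(W > t) = e^{−(μ−λ)t} = e^{−0.6986} = 0.497276

Final: 0.497276


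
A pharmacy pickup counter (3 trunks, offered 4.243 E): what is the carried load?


B(3,4.243) = 0.471949 (Erlang-B)
Carried load = a(1 − B) = 4.243·(1 − 0.471949) = 4.243·0.528051 = 2.2405 E

Final: 2.2405 Erlangs


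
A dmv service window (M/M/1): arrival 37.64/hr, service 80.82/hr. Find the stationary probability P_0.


ρ = 37.64/80.82 = 0.4657
P_n = (1−ρ)·ρ^n = (1 − 0.4657)·0.4657^0 = 0.5343·1.000000 = 0.534274

Final: 0.534274


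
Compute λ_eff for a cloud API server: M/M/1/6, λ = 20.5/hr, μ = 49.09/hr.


ρ = 0.4176; P_K = (1−ρ)ρ^6/(1−ρ^7) = 0.003096
λ_eff = λ(1 − P_K) = 20.5·(1 − 0.003096) = 20.5·0.996904 = 20.4365 /hr

Final: 20.4365 /hr


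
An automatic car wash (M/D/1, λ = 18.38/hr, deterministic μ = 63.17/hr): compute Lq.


ρ = 18.38/63.17 = 0.2910
M/D/1: Lq = ρ²/(2(1−ρ)) = 0.08466/(2·0.7090) = 0.05970

Final: 0.05970


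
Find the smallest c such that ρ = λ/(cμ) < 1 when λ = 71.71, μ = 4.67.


Stability requires cμ > λ ⇔ c > λ/μ.
λ/μ = 71.71/4.67 = 15.3555
Minimum integer c = ⌊15.3555⌋ + 1 = 16
Check: 16·4.67 = 74.72 > 71.71, while 15·4.67 = 70.05 ≤ 71.71

Final: 16 servers
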